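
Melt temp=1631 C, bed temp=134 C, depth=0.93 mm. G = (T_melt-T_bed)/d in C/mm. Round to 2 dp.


G = (1631-134)/0.93 = 1609.68 C/mm


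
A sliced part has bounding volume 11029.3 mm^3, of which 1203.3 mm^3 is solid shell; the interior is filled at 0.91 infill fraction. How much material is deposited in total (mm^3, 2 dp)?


V_infill = (11029.3 - 1203.3) * 0.91 = 8941.66
V_total = 1203.3 + 8941.66 = 10144.96 mm^3


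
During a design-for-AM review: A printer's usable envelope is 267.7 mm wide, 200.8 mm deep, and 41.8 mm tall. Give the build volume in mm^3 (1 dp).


V = 267.7 * 200.8 * 41.8 = 2246923.9 mm^3


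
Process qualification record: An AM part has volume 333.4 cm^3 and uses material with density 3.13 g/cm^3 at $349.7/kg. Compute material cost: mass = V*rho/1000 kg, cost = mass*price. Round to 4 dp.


Mass = 333.4*3.13/1000 = 1.043542 kg
Cost = 1.043542 * 349.7 = 364.9266 $


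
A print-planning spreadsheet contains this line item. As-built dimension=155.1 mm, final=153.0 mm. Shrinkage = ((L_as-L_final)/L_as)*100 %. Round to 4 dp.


Shrinkage = ((155.1-153.0)/155.1)*100 = 1.354 %


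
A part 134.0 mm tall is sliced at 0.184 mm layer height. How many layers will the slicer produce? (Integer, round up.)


Layers = ceil(134.0/0.184) = 729


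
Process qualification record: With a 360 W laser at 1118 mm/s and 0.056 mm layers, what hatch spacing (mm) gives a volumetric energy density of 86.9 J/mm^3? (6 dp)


h = 360 / (86.9*1118*0.056) = 0.066169 mm


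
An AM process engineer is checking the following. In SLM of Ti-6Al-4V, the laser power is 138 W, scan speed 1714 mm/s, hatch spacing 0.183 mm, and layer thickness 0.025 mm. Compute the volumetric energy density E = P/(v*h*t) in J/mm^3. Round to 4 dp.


E = 138 / (1714*0.183*0.025) = 17.5986 J/mm^3


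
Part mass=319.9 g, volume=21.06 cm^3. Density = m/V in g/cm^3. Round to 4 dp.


rho = 319.9 / 21.06 = 15.1899 g/cm^3


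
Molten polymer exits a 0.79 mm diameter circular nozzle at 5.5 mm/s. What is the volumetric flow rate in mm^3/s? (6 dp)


A = pi*(0.79/2)^2 = 0.49016699 mm^2
Q = 0.49016699 * 5.5 = 2.695918 mm^3/s


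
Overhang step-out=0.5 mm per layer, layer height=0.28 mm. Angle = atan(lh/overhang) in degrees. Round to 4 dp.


angle = atan(0.28/0.5) = 29.2488 degrees


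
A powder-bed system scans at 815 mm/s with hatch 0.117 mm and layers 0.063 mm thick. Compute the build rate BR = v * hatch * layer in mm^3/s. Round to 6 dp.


Rate = 815 * 0.117 * 0.063 = 6.007365 mm^3/s


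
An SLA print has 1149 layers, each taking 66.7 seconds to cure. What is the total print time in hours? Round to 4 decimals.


t = 1149 * 66.7 / 3600 = 21.2884 hrs


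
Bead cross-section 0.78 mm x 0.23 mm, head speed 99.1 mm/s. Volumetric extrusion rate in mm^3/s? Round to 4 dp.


Rate = 0.78 * 0.23 * 99.1 = 17.7785 mm^3/s


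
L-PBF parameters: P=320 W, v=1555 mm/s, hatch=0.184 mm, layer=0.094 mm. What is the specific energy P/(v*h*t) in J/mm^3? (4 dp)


Build rate = 1555 * 0.184 * 0.094 = 26.89528 mm^3/s
SE = 320 / 26.89528 = 11.898 J/mm^3


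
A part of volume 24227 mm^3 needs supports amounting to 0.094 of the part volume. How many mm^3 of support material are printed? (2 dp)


V_support = 24227 * 0.094 = 2277.34 mm^3


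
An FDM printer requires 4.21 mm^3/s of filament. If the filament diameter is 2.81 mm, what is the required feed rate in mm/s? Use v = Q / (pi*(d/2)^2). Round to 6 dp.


A = pi*(2.81/2)^2 = 6.201582
v = 4.21 / 6.201582 = 0.678859 mm/s


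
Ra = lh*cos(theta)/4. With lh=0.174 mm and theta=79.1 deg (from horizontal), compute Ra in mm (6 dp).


Ra = 0.174 * cos(79.1) / 4 = 0.008226 mm


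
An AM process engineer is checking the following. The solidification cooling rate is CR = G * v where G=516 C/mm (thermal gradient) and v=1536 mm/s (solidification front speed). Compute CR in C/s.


CR = 516 * 1536 = 792576 C/s


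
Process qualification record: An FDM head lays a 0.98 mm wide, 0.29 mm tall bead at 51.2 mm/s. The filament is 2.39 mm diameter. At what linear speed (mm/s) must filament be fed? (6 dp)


Q = 0.98 * 0.29 * 51.2 = 14.55104 mm^3/s
A_fil = pi*(2.39/2)^2 = 4.48627285 mm^2
v_feed = 14.55104 / 4.48627285 = 3.243459 mm/s


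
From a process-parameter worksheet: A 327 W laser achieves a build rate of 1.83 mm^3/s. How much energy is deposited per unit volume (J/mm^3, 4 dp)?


SE = 327 / 1.83 = 178.6885 J/mm^3


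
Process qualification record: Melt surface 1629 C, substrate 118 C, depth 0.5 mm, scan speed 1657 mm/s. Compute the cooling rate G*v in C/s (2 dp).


G = (1629-118)/0.5 = 3022.0 C/mm
CR = 3022.0 * 1657 = 5007454.0 C/s


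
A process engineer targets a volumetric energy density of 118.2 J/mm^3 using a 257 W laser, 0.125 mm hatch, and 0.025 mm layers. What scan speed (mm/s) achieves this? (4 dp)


v = 257 / (118.2*0.125*0.025) = 695.7699 mm/s


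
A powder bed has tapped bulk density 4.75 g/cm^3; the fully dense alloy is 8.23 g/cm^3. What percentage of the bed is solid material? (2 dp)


Packing = (4.75/8.23)*100 = 57.72 %


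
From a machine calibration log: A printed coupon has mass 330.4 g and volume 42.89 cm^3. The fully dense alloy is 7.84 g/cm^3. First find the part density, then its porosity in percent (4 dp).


rho_part = 330.4 / 42.89 = 7.70342737 g/cm^3
Porosity = (1 - 7.70342737/7.84)*100 = 1.742 %


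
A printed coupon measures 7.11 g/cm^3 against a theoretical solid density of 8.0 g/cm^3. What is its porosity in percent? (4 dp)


Porosity = (1-7.11/8.0)*100 = 11.125 %


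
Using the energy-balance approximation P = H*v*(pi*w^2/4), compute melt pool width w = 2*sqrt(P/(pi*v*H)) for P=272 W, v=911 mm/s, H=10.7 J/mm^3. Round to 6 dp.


w = 2*sqrt(272/(pi*911*10.7)) = 0.18849 mm


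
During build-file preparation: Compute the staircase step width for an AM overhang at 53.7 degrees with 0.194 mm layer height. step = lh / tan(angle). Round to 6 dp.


step = 0.194 / tan(53.7) = 0.142507 mm


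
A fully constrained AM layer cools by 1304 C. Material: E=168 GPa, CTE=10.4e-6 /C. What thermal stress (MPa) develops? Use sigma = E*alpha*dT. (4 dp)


sigma = 168*1000 * 10.4e-6 * 1304 = 2278.3488 MPa


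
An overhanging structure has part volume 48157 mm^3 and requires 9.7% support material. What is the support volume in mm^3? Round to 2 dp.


V_support = 48157 * 0.097 = 4671.23 mm^3


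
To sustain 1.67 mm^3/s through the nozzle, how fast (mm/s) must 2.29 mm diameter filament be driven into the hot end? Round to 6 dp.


A = pi*(2.29/2)^2 = 4.118707
v = 1.67 / 4.118707 = 0.405467 mm/s


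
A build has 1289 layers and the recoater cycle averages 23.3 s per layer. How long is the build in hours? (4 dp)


t = 1289 * 23.3 / 3600 = 8.3427 hrs


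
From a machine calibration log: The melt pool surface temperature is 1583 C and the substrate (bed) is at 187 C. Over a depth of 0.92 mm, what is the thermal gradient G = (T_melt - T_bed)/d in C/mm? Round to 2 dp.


G = (1583-187)/0.92 = 1517.39 C/mm


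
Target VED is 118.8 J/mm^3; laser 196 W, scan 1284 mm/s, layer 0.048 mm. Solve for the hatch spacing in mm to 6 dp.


h = 196 / (118.8*1284*0.048) = 0.026769 mm


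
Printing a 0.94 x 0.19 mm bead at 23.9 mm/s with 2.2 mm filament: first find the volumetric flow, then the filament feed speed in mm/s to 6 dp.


Q = 0.94 * 0.19 * 23.9 = 4.26854 mm^3/s
A_fil = pi*(2.2/2)^2 = 3.80132711 mm^2
v_feed = 4.26854 / 3.80132711 = 1.122908 mm/s


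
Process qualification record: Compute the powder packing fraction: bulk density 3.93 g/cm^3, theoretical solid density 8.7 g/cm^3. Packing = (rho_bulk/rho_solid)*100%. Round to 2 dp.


Packing = (3.93/8.7)*100 = 45.17 %


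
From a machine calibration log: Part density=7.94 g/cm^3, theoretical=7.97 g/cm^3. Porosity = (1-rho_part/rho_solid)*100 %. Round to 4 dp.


Porosity = (1-7.94/7.97)*100 = 0.3764 %


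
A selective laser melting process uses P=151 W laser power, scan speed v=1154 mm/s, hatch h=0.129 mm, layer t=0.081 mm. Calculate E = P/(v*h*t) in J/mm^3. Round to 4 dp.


E = 151 / (1154*0.129*0.081) = 12.5227 J/mm^3


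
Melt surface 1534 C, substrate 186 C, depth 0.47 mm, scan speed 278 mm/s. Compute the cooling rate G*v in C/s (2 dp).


G = (1534-186)/0.47 = 2868.08510638 C/mm
CR = 2868.08510638 * 278 = 797327.66 C/s


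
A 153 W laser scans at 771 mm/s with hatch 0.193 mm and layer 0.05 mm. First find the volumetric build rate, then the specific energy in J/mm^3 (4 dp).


Build rate = 771 * 0.193 * 0.05 = 7.44015 mm^3/s
SE = 153 / 7.44015 = 20.5641 J/mm^3


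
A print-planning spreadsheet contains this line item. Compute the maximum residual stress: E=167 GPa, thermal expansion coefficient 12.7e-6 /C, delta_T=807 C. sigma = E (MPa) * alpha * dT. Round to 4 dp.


sigma = 167*1000 * 12.7e-6 * 807 = 1711.5663 MPa


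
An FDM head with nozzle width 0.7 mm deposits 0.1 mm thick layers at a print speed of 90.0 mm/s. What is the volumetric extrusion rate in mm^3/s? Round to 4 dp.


Rate = 0.7 * 0.1 * 90.0 = 6.3 mm^3/s


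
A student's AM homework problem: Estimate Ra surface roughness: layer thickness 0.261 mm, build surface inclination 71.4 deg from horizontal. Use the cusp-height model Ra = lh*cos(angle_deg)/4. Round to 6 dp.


Ra = 0.261 * cos(71.4) / 4 = 0.020812 mm


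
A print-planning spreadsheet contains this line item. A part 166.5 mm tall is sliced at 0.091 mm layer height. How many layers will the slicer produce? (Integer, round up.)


Layers = ceil(166.5/0.091) = 1830


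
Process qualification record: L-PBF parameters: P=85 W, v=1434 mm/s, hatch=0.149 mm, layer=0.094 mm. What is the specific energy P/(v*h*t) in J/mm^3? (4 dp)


Build rate = 1434 * 0.149 * 0.094 = 20.084604 mm^3/s
SE = 85 / 20.084604 = 4.2321 J/mm^3


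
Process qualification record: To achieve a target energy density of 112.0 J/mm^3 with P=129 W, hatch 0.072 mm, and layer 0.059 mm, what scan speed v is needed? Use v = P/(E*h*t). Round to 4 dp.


v = 129 / (112.0*0.072*0.059) = 271.136 mm/s


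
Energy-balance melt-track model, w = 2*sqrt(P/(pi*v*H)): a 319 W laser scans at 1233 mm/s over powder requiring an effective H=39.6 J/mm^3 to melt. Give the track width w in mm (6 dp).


w = 2*sqrt(319/(pi*1233*39.6)) = 0.091206 mm


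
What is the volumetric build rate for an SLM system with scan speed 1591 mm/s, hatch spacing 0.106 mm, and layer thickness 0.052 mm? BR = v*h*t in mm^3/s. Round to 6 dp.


Rate = 1591 * 0.106 * 0.052 = 8.769592 mm^3/s


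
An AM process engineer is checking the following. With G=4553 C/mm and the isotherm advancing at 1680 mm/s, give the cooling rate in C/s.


CR = 4553 * 1680 = 7649040 C/s


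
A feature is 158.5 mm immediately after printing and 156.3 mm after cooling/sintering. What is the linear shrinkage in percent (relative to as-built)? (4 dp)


Shrinkage = ((158.5-156.3)/158.5)*100 = 1.388 %


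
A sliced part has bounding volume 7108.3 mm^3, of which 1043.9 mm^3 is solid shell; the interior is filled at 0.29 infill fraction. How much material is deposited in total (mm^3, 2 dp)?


V_infill = (7108.3 - 1043.9) * 0.29 = 1758.68
V_total = 1043.9 + 1758.68 = 2802.58 mm^3


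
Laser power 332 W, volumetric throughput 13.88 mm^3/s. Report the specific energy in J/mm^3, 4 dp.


SE = 332 / 13.88 = 23.9193 J/mm^3


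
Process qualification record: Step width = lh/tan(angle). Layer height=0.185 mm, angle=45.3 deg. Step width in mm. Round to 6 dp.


step = 0.185 / tan(45.3) = 0.183073 mm


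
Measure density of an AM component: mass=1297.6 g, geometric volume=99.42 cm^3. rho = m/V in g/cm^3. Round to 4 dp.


rho = 1297.6 / 99.42 = 13.0517 g/cm^3


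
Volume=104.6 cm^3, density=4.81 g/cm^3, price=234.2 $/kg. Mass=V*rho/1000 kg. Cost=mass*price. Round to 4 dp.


Mass = 104.6*4.81/1000 = 0.503126 kg
Cost = 0.503126 * 234.2 = 117.8321 $


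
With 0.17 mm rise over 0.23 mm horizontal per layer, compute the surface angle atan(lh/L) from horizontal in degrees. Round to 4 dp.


angle = atan(0.17/0.23) = 36.4692 degrees


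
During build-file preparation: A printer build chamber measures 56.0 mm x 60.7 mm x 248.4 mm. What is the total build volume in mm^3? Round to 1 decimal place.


V = 56.0 * 60.7 * 248.4 = 844361.3 mm^3


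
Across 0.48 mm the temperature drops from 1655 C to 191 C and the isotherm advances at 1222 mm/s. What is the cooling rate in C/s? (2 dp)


G = (1655-191)/0.48 = 3050.0 C/mm
CR = 3050.0 * 1222 = 3727100.0 C/s


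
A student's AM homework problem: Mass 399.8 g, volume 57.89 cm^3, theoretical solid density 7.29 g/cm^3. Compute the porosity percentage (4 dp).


rho_part = 399.8 / 57.89 = 6.90620142 g/cm^3
Porosity = (1 - 6.90620142/7.29)*100 = 5.2647 %


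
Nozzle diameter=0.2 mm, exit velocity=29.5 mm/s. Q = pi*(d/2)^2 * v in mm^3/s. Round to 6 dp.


A = pi*(0.2/2)^2 = 0.03141593 mm^2
Q = 0.03141593 * 29.5 = 0.92677 mm^3/s


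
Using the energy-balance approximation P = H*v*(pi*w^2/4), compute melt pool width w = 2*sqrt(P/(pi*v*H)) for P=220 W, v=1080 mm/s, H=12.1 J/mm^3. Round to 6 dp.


w = 2*sqrt(220/(pi*1080*12.1)) = 0.146407 mm


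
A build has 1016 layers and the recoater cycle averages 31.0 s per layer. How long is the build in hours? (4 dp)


t = 1016 * 31.0 / 3600 = 8.7489 hrs


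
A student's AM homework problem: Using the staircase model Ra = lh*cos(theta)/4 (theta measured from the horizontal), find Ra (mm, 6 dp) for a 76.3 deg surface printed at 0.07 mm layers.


Ra = 0.07 * cos(76.3) / 4 = 0.004145 mm


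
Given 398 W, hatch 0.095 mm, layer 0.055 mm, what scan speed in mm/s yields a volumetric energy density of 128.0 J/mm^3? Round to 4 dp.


v = 398 / (128.0*0.095*0.055) = 595.0957 mm/s


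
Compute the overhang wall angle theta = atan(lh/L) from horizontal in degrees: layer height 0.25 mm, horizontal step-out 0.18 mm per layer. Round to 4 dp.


angle = atan(0.25/0.18) = 54.2461 degrees


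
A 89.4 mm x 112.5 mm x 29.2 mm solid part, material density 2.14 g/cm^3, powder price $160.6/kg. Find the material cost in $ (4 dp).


V = 89.4 * 112.5 * 29.2 = 293679.0 mm^3 = 293.679 cm^3
Mass = 293.679 * 2.14 / 1000 = 0.62847306 kg
Cost = 0.62847306 * 160.6 = 100.9328 $


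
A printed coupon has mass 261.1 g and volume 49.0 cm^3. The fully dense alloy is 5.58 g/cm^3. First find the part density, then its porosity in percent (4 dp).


rho_part = 261.1 / 49.0 = 5.32857143 g/cm^3
Porosity = (1 - 5.32857143/5.58)*100 = 4.5059 %


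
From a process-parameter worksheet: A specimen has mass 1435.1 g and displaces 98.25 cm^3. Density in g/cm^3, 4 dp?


rho = 1435.1 / 98.25 = 14.6066 g/cm^3


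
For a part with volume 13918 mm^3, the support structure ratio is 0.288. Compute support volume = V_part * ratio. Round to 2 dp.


V_support = 13918 * 0.288 = 4008.38 mm^3


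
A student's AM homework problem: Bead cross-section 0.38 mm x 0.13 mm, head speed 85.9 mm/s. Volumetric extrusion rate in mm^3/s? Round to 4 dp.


Rate = 0.38 * 0.13 * 85.9 = 4.2435 mm^3/s


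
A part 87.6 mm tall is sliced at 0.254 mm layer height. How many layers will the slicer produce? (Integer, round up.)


Layers = ceil(87.6/0.254) = 345


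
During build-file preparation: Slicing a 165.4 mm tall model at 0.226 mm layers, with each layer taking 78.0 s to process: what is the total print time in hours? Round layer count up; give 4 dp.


Layers = ceil(165.4/0.226) = 732
t = 732 * 78.0 / 3600 = 15.86 hrs


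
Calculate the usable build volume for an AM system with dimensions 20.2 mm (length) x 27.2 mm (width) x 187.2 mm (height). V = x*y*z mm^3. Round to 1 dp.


V = 20.2 * 27.2 * 187.2 = 102855.2 mm^3


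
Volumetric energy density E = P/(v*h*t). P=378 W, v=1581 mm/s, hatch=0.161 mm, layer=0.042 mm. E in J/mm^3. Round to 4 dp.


E = 378 / (1581*0.161*0.042) = 35.3578 J/mm^3


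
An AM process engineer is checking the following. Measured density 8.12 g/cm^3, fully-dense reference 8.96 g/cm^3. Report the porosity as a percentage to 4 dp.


Porosity = (1-8.12/8.96)*100 = 9.375 %


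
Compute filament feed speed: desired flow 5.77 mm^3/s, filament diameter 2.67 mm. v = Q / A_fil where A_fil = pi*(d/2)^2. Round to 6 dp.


A = pi*(2.67/2)^2 = 5.599025
v = 5.77 / 5.599025 = 1.030537 mm/s


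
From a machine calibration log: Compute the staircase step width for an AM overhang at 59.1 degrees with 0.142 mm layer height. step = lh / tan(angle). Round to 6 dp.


step = 0.142 / tan(59.1) = 0.084985 mm


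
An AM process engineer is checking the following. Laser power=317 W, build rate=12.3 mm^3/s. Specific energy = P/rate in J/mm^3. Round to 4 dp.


SE = 317 / 12.3 = 25.7724 J/mm^3


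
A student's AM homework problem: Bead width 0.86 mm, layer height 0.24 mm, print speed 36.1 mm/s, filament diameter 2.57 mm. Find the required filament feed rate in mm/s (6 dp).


Q = 0.86 * 0.24 * 36.1 = 7.45104 mm^3/s
A_fil = pi*(2.57/2)^2 = 5.18747633 mm^2
v_feed = 7.45104 / 5.18747633 = 1.436352 mm/s


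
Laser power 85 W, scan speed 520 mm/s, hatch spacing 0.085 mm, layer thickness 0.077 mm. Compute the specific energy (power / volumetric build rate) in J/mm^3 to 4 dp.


Build rate = 520 * 0.085 * 0.077 = 3.4034 mm^3/s
SE = 85 / 3.4034 = 24.975 J/mm^3


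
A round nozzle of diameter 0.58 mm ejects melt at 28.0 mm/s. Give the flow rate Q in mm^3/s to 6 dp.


A = pi*(0.58/2)^2 = 0.26420794 mm^2
Q = 0.26420794 * 28.0 = 7.397822 mm^3/s


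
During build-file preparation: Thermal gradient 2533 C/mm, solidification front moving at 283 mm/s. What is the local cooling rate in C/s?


CR = 2533 * 283 = 716839 C/s


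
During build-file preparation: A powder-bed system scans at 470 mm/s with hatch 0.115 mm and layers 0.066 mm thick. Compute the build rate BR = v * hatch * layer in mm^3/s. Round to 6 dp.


Rate = 470 * 0.115 * 0.066 = 3.5673 mm^3/s


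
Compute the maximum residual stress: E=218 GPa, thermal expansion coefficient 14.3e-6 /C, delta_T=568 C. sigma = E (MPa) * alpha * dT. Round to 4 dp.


sigma = 218*1000 * 14.3e-6 * 568 = 1770.6832 MPa


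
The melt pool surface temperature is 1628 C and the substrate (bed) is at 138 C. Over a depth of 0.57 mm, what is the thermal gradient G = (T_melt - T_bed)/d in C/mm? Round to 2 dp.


G = (1628-138)/0.57 = 2614.04 C/mm


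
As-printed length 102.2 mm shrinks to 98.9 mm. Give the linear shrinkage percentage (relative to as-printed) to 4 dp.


Shrinkage = ((102.2-98.9)/102.2)*100 = 3.229 %


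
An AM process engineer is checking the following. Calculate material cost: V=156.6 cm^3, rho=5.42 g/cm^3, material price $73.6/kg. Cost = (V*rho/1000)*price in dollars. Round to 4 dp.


Mass = 156.6*5.42/1000 = 0.848772 kg
Cost = 0.848772 * 73.6 = 62.4696 $


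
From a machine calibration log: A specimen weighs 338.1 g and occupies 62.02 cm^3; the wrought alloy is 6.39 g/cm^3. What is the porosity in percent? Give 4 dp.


rho_part = 338.1 / 62.02 = 5.45146727 g/cm^3
Porosity = (1 - 5.45146727/6.39)*100 = 14.6875 %


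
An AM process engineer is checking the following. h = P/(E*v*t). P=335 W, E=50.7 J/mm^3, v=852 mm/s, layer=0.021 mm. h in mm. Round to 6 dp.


h = 335 / (50.7*852*0.021) = 0.369299 mm


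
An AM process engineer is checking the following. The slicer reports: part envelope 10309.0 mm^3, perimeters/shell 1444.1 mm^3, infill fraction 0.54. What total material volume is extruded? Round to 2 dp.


V_infill = (10309.0 - 1444.1) * 0.54 = 4787.05
V_total = 1444.1 + 4787.05 = 6231.15 mm^3


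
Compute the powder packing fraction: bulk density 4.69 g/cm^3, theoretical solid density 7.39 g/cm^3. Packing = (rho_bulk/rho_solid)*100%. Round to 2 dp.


Packing = (4.69/7.39)*100 = 63.46 %


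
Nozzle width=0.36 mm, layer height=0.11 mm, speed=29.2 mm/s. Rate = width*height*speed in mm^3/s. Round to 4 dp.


Rate = 0.36 * 0.11 * 29.2 = 1.1563 mm^3/s


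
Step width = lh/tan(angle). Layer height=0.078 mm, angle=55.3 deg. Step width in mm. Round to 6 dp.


step = 0.078 / tan(55.3) = 0.05401 mm


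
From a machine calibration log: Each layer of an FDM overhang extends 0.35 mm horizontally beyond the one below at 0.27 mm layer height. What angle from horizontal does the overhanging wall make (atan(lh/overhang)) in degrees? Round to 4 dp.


angle = atan(0.27/0.35) = 37.6476 degrees


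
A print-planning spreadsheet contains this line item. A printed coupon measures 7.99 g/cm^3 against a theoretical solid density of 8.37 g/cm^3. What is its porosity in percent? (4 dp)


Porosity = (1-7.99/8.37)*100 = 4.54 %


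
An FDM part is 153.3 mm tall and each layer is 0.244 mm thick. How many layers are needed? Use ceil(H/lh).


Layers = ceil(153.3/0.244) = 629


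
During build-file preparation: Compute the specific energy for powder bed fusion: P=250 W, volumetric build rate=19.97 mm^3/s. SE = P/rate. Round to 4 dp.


SE = 250 / 19.97 = 12.5188 J/mm^3


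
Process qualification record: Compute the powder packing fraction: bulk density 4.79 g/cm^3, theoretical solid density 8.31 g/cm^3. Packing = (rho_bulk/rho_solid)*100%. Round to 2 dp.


Packing = (4.79/8.31)*100 = 57.64 %


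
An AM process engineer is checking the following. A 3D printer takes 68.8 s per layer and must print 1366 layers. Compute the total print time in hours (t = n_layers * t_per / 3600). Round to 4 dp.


t = 1366 * 68.8 / 3600 = 26.1058 hrs


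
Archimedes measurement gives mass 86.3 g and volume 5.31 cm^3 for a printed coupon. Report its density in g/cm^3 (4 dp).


rho = 86.3 / 5.31 = 16.2524 g/cm^3


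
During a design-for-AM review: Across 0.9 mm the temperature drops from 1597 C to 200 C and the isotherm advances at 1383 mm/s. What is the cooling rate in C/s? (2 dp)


G = (1597-200)/0.9 = 1552.22222222 C/mm
CR = 1552.22222222 * 1383 = 2146723.33 C/s


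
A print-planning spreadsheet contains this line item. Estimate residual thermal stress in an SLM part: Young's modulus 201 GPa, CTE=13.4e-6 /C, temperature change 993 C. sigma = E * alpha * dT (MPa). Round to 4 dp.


sigma = 201*1000 * 13.4e-6 * 993 = 2674.5462 MPa


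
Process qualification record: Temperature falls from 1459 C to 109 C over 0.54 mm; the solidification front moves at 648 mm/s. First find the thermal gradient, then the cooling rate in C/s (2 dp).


G = (1459-109)/0.54 = 2500.0 C/mm
CR = 2500.0 * 648 = 1620000.0 C/s


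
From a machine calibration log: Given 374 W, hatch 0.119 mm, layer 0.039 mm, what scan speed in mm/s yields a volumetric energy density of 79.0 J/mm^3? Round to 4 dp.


v = 374 / (79.0*0.119*0.039) = 1020.077 mm/s


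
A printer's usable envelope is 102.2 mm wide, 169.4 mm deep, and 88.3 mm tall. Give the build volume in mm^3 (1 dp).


V = 102.2 * 169.4 * 88.3 = 1528709.6 mm^3


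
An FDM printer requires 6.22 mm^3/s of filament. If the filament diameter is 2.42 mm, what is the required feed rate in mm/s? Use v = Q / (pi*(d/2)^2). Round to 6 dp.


A = pi*(2.42/2)^2 = 4.599606
v = 6.22 / 4.599606 = 1.35229 mm/s


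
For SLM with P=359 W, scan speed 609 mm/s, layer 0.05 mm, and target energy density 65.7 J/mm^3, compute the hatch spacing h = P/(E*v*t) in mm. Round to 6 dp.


h = 359 / (65.7*609*0.05) = 0.179449 mm


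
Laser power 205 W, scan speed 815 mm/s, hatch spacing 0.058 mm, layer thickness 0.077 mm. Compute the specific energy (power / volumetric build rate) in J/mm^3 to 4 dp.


Build rate = 815 * 0.058 * 0.077 = 3.63979 mm^3/s
SE = 205 / 3.63979 = 56.3219 J/mm^3


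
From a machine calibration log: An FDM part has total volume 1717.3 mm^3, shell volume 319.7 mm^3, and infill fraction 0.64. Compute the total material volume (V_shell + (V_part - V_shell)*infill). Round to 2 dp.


V_infill = (1717.3 - 319.7) * 0.64 = 894.46
V_total = 319.7 + 894.46 = 1214.16 mm^3


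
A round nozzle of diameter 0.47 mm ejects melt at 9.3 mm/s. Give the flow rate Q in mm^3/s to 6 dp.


A = pi*(0.47/2)^2 = 0.17349445 mm^2
Q = 0.17349445 * 9.3 = 1.613498 mm^3/s


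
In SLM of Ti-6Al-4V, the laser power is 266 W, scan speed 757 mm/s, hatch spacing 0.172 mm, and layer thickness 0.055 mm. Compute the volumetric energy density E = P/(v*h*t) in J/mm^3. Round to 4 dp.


E = 266 / (757*0.172*0.055) = 37.1445 J/mm^3


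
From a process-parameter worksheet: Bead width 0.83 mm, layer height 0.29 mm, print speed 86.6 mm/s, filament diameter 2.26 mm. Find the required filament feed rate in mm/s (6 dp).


Q = 0.83 * 0.29 * 86.6 = 20.84462 mm^3/s
A_fil = pi*(2.26/2)^2 = 4.01149966 mm^2
v_feed = 20.84462 / 4.01149966 = 5.196216 mm/s


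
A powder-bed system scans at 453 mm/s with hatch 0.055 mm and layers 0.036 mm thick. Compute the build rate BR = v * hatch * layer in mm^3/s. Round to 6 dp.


Rate = 453 * 0.055 * 0.036 = 0.89694 mm^3/s


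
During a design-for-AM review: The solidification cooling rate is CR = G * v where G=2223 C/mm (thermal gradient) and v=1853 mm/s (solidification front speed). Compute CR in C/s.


CR = 2223 * 1853 = 4119219 C/s


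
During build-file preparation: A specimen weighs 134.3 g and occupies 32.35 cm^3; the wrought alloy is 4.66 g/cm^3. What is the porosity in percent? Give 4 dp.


rho_part = 134.3 / 32.35 = 4.15146832 g/cm^3
Porosity = (1 - 4.15146832/4.66)*100 = 10.9127 %


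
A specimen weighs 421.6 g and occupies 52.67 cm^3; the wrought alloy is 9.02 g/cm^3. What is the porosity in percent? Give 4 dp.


rho_part = 421.6 / 52.67 = 8.00455667 g/cm^3
Porosity = (1 - 8.00455667/9.02)*100 = 11.2577 %


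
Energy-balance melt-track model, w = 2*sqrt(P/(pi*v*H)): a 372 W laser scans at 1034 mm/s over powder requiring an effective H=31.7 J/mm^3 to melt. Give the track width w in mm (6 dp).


w = 2*sqrt(372/(pi*1034*31.7)) = 0.120209 mm


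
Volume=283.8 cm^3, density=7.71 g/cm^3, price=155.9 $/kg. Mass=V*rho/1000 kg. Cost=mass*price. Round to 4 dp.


Mass = 283.8*7.71/1000 = 2.188098 kg
Cost = 2.188098 * 155.9 = 341.1245 $


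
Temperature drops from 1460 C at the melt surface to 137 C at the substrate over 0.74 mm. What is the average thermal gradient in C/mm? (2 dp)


G = (1460-137)/0.74 = 1787.84 C/mm


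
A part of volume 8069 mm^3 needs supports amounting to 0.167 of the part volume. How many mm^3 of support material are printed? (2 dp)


V_support = 8069 * 0.167 = 1347.52 mm^3


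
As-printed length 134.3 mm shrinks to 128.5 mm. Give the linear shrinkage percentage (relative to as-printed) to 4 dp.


Shrinkage = ((134.3-128.5)/134.3)*100 = 4.3187 %


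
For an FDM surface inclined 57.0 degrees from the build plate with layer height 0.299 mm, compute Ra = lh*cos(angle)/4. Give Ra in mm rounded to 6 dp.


Ra = 0.299 * cos(57.0) / 4 = 0.040712 mm


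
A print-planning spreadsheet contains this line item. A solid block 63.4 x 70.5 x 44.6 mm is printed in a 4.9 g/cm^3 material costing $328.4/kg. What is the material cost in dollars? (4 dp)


V = 63.4 * 70.5 * 44.6 = 199348.62 mm^3 = 199.34862 cm^3
Mass = 199.34862 * 4.9 / 1000 = 0.97680824 kg
Cost = 0.97680824 * 328.4 = 320.7838 $


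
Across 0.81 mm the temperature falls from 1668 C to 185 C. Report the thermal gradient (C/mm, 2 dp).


G = (1668-185)/0.81 = 1830.86 C/mm


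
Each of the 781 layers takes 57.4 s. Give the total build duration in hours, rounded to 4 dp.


t = 781 * 57.4 / 3600 = 12.4526 hrs


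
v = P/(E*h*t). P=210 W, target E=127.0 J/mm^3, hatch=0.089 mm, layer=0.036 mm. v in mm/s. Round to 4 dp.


v = 210 / (127.0*0.089*0.036) = 516.0872 mm/s


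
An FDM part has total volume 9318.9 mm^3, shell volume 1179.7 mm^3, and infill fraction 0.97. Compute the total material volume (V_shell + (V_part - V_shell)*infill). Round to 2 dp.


V_infill = (9318.9 - 1179.7) * 0.97 = 7895.02
V_total = 1179.7 + 7895.02 = 9074.72 mm^3


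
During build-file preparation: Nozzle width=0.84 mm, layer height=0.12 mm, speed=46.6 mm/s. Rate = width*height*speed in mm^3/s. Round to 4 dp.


Rate = 0.84 * 0.12 * 46.6 = 4.6973 mm^3/s


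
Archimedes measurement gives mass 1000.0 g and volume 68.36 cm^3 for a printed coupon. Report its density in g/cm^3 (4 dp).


rho = 1000.0 / 68.36 = 14.6284 g/cm^3


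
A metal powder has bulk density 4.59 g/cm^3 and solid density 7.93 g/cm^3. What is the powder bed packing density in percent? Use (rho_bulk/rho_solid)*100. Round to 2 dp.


Packing = (4.59/7.93)*100 = 57.88 %


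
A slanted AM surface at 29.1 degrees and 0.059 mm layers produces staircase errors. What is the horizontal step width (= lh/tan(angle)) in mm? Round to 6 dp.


step = 0.059 / tan(29.1) = 0.106002 mm


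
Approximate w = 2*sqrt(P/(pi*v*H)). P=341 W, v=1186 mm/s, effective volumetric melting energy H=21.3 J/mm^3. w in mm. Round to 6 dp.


w = 2*sqrt(341/(pi*1186*21.3)) = 0.131099 mm


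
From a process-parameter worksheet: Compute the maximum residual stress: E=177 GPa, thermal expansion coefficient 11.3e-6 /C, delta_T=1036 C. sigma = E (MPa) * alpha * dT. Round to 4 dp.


sigma = 177*1000 * 11.3e-6 * 1036 = 2072.1036 MPa


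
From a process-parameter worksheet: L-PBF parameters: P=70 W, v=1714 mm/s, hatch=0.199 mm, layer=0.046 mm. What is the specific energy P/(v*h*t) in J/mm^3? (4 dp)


Build rate = 1714 * 0.199 * 0.046 = 15.689956 mm^3/s
SE = 70 / 15.689956 = 4.4615 J/mm^3


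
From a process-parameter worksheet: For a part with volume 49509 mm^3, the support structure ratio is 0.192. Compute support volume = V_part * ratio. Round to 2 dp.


V_support = 49509 * 0.192 = 9505.73 mm^3


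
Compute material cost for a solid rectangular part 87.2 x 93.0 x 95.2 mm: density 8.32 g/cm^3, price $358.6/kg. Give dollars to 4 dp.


V = 87.2 * 93.0 * 95.2 = 772033.92 mm^3 = 772.03392 cm^3
Mass = 772.03392 * 8.32 / 1000 = 6.42332221 kg
Cost = 6.42332221 * 358.6 = 2303.4033 $


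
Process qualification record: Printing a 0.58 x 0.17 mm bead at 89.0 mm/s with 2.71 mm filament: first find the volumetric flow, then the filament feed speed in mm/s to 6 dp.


Q = 0.58 * 0.17 * 89.0 = 8.7754 mm^3/s
A_fil = pi*(2.71/2)^2 = 5.76804265 mm^2
v_feed = 8.7754 / 5.76804265 = 1.521383 mm/s


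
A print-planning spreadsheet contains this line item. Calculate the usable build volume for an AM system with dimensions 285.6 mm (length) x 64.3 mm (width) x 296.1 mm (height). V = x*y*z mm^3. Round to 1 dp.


V = 285.6 * 64.3 * 296.1 = 5437604.1 mm^3


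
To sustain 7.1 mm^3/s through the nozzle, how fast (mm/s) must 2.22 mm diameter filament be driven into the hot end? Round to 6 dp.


A = pi*(2.22/2)^2 = 3.870756
v = 7.1 / 3.870756 = 1.834267 mm/s


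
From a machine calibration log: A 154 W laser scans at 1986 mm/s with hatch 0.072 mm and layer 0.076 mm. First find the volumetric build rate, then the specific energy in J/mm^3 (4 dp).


Build rate = 1986 * 0.072 * 0.076 = 10.867392 mm^3/s
SE = 154 / 10.867392 = 14.1708 J/mm^3


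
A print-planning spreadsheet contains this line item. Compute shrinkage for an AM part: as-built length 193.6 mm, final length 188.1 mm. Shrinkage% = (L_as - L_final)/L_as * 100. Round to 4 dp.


Shrinkage = ((193.6-188.1)/193.6)*100 = 2.8409 %


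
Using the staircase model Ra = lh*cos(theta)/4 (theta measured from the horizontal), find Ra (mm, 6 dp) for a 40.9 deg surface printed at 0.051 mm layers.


Ra = 0.051 * cos(40.9) / 4 = 0.009637 mm


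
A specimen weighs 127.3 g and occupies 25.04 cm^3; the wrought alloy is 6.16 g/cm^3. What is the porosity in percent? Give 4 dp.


rho_part = 127.3 / 25.04 = 5.08386581 g/cm^3
Porosity = (1 - 5.08386581/6.16)*100 = 17.4697 %


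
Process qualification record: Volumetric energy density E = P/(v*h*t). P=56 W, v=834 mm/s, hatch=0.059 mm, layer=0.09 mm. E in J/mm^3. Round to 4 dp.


E = 56 / (834*0.059*0.09) = 12.6453 J/mm^3


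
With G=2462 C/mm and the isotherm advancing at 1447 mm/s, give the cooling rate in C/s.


CR = 2462 * 1447 = 3562514 C/s


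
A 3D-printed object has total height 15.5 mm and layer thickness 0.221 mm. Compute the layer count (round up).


Layers = ceil(15.5/0.221) = 71


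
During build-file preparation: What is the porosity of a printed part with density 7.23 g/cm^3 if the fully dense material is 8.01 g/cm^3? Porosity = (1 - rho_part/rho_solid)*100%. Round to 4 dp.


Porosity = (1-7.23/8.01)*100 = 9.7378 %


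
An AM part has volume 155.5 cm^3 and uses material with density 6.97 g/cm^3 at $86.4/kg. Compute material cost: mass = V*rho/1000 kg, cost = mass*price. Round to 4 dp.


Mass = 155.5*6.97/1000 = 1.083835 kg
Cost = 1.083835 * 86.4 = 93.6433 $


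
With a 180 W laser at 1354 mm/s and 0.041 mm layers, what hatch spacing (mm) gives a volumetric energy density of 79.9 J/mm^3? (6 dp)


h = 180 / (79.9*1354*0.041) = 0.040581 mm


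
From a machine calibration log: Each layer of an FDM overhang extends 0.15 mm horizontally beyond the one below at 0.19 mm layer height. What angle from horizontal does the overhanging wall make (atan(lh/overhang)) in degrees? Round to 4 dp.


angle = atan(0.19/0.15) = 51.7098 degrees


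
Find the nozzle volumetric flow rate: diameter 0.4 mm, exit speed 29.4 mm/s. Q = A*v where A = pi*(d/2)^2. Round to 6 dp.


A = pi*(0.4/2)^2 = 0.12566371 mm^2
Q = 0.12566371 * 29.4 = 3.694513 mm^3/s


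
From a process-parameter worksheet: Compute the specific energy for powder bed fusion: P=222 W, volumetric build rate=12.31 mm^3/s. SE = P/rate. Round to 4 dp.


SE = 222 / 12.31 = 18.0341 J/mm^3


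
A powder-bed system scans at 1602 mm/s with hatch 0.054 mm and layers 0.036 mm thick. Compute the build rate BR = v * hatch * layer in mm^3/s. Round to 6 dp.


Rate = 1602 * 0.054 * 0.036 = 3.114288 mm^3/s


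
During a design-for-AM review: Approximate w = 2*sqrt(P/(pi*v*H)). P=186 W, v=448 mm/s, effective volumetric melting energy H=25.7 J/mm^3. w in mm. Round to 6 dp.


w = 2*sqrt(186/(pi*448*25.7)) = 0.143419 mm


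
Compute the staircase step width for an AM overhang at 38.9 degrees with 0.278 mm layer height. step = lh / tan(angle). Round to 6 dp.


step = 0.278 / tan(38.9) = 0.344529 mm


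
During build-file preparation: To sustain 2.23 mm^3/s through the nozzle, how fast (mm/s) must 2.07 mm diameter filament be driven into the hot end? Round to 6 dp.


A = pi*(2.07/2)^2 = 3.365353
v = 2.23 / 3.365353 = 0.662635 mm/s


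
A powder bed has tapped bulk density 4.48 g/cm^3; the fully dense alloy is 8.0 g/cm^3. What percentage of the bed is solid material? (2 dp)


Packing = (4.48/8.0)*100 = 56.0 %


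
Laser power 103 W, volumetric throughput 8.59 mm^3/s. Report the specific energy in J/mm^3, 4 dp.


SE = 103 / 8.59 = 11.9907 J/mm^3


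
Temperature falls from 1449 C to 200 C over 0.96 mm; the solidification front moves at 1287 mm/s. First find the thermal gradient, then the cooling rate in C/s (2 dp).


G = (1449-200)/0.96 = 1301.04166667 C/mm
CR = 1301.04166667 * 1287 = 1674440.63 C/s


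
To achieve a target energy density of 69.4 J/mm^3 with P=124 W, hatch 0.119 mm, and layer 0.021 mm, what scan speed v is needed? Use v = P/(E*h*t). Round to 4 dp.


v = 124 / (69.4*0.119*0.021) = 714.9834 mm/s


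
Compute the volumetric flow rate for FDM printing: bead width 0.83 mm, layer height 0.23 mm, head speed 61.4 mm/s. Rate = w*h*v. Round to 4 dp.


Rate = 0.83 * 0.23 * 61.4 = 11.7213 mm^3/s


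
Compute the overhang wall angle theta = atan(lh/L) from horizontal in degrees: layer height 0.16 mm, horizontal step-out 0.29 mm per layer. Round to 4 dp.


angle = atan(0.16/0.29) = 28.8866 degrees


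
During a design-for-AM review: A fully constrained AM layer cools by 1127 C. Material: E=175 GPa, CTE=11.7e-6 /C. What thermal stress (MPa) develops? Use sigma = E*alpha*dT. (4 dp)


sigma = 175*1000 * 11.7e-6 * 1127 = 2307.5325 MPa


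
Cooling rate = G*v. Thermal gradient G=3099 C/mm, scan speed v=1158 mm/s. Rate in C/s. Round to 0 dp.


CR = 3099 * 1158 = 3588642 C/s


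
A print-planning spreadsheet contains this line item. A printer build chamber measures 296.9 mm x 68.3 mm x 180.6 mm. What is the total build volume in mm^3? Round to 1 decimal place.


V = 296.9 * 68.3 * 180.6 = 3662255.6 mm^3


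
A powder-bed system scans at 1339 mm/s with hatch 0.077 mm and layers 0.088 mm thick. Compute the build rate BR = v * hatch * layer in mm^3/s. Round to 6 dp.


Rate = 1339 * 0.077 * 0.088 = 9.073064 mm^3/s


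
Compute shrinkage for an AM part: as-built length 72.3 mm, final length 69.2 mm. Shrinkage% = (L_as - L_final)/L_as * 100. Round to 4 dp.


Shrinkage = ((72.3-69.2)/72.3)*100 = 4.2877 %


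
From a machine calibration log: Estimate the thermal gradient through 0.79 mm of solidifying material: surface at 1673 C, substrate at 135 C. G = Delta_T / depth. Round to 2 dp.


G = (1673-135)/0.79 = 1946.84 C/mm


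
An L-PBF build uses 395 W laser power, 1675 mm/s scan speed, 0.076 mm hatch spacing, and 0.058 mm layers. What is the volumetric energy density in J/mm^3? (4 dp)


E = 395 / (1675*0.076*0.058) = 53.4984 J/mm^3


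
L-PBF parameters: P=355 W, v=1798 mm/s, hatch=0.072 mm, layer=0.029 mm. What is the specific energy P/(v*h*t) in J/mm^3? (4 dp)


Build rate = 1798 * 0.072 * 0.029 = 3.754224 mm^3/s
SE = 355 / 3.754224 = 94.5602 J/mm^3


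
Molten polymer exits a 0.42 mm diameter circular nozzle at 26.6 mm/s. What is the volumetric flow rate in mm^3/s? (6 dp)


A = pi*(0.42/2)^2 = 0.13854424 mm^2
Q = 0.13854424 * 26.6 = 3.685277 mm^3/s


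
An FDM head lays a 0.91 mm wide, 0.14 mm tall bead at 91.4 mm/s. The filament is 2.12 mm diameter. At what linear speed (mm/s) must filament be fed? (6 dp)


Q = 0.91 * 0.14 * 91.4 = 11.64436 mm^3/s
A_fil = pi*(2.12/2)^2 = 3.52989351 mm^2
v_feed = 11.64436 / 3.52989351 = 3.298785 mm/s


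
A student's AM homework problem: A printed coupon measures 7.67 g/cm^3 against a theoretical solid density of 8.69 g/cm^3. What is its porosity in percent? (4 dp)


Porosity = (1-7.67/8.69)*100 = 11.7376 %


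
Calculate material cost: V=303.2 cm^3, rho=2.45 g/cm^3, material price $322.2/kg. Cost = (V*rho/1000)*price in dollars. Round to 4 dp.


Mass = 303.2*2.45/1000 = 0.74284 kg
Cost = 0.74284 * 322.2 = 239.343 $


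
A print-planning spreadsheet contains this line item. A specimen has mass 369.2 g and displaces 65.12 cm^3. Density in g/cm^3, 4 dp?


rho = 369.2 / 65.12 = 5.6695 g/cm^3


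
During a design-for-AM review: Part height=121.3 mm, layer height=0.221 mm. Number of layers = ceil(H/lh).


Layers = ceil(121.3/0.221) = 549


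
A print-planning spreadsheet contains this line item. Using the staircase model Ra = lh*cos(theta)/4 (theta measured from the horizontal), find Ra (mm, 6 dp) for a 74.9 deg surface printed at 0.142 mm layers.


Ra = 0.142 * cos(74.9) / 4 = 0.009248 mm


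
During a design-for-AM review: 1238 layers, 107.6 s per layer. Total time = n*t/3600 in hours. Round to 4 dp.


t = 1238 * 107.6 / 3600 = 37.0024 hrs


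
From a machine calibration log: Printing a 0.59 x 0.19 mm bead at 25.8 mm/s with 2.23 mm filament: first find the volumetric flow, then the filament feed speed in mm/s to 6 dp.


Q = 0.59 * 0.19 * 25.8 = 2.89218 mm^3/s
A_fil = pi*(2.23/2)^2 = 3.90570653 mm^2
v_feed = 2.89218 / 3.90570653 = 0.740501 mm/s


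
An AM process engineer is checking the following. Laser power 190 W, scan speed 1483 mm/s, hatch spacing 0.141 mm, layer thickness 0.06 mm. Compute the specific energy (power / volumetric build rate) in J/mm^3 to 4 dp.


Build rate = 1483 * 0.141 * 0.06 = 12.54618 mm^3/s
SE = 190 / 12.54618 = 15.1441 J/mm^3
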